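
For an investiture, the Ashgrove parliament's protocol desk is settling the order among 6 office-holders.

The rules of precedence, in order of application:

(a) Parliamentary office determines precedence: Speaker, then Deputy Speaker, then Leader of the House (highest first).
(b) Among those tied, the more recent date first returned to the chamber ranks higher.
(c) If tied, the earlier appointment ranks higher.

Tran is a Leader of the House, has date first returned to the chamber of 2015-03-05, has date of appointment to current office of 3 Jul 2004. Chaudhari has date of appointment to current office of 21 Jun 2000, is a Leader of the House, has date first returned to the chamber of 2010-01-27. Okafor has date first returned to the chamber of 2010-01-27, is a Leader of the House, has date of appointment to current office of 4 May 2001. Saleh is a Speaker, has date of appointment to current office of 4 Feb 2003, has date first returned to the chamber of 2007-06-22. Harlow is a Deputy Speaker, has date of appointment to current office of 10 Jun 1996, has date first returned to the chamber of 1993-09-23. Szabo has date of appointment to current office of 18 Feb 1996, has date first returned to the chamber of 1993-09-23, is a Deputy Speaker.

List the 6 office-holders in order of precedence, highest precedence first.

Saleh, Szabo, Harlow, Tran, Chaudhari, Okafor

By parliamentary office: Saleh (Speaker); then Szabo and Harlow (Deputy Speaker); then Tran, Chaudhari and Okafor (Leader of the House).
Szabo and Harlow both have date first returned to the chamber 1993-09-23, so the next rule applies.
Among Szabo and Harlow, by date of appointment to current office (earlier first): Szabo (18 Feb 1996) before Harlow (10 Jun 1996).
Among Tran, Chaudhari and Okafor, by date first returned to the chamber (later first): Tran (2015-03-05) before Chaudhari and Okafor (2010-01-27).
Among Chaudhari and Okafor, by date of appointment to current office (earlier first): Chaudhari (21 Jun 2000) before Okafor (4 May 2001).
Full order: Saleh, Szabo, Harlow, Tran, Chaudhari, Okafor.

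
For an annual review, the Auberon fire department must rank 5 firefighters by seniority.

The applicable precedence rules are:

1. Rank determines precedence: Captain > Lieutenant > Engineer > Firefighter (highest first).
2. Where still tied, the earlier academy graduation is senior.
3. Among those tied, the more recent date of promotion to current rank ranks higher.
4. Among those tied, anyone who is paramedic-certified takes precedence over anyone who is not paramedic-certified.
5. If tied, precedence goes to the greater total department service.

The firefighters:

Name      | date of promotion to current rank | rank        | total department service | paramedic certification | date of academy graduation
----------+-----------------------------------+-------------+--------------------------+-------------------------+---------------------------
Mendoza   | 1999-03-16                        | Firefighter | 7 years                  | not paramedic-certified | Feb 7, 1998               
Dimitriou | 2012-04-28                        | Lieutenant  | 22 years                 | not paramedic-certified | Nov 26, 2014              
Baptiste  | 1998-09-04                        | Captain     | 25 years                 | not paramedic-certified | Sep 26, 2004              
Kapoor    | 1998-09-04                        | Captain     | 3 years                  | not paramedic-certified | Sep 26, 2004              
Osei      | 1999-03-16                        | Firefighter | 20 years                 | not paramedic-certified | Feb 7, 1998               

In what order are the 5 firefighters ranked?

Baptiste, Kapoor, Dimitriou, Osei, Mendoza

By rank: Baptiste and Kapoor (Captain); then Dimitriou (Lieutenant); then Osei and Mendoza (Firefighter).
Baptiste and Kapoor both have date of academy graduation Sep 26, 2004, so the next rule applies.
Baptiste and Kapoor both have date of promotion to current rank 1998-09-04, so the next rule applies.
Baptiste and Kapoor are each not paramedic-certified, so the next rule applies.
Among Baptiste and Kapoor, by total department service (higher first): Baptiste (25 years) before Kapoor (3 years).
Osei and Mendoza both have date of academy graduation Feb 7, 1998, so the next rule applies.
Osei and Mendoza both have date of promotion to current rank 1999-03-16, so the next rule applies.
Osei and Mendoza are each not paramedic-certified, so the next rule applies.
Among Osei and Mendoza, by total department service (higher first): Osei (20 years) before Mendoza (7 years).
Full order: Baptiste, Kapoor, Dimitriou, Osei, Mendoza.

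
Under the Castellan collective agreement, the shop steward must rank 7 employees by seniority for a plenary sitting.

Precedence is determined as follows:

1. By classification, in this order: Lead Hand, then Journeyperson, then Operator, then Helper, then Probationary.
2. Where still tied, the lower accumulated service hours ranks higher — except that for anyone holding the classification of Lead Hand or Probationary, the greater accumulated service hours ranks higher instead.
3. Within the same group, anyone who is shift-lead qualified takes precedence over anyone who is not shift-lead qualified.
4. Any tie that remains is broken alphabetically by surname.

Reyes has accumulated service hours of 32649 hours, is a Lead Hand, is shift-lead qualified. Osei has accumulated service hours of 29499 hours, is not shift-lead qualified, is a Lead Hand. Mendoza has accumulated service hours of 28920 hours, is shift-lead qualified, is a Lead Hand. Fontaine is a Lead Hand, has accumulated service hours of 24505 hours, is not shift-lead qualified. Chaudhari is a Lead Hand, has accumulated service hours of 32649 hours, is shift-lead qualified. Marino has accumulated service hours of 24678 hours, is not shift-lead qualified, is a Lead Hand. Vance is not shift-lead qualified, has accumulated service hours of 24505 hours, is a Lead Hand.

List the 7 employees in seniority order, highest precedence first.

Chaudhari, Reyes, Osei, Mendoza, Marino, Fontaine, Vance

By classification: Chaudhari, Reyes, Osei, Mendoza, Marino, Fontaine and Vance (Lead Hand).
Among Chaudhari, Reyes, Osei, Mendoza, Marino, Fontaine and Vance, by accumulated service hours (higher first) (reversed rule for this group): Chaudhari and Reyes (32649 hours) before Osei (29499 hours) before Mendoza (28920 hours) before Marino (24678 hours) before Fontaine and Vance (24505 hours).
Chaudhari and Reyes are each shift-lead qualified, so the next rule applies.
Among Chaudhari and Reyes, alphabetically by surname: Chaudhari before Reyes.
Fontaine and Vance are each not shift-lead qualified, so the next rule applies.
Among Fontaine and Vance, alphabetically by surname: Fontaine before Vance.
Full order: Chaudhari, Reyes, Osei, Mendoza, Marino, Fontaine, Vance.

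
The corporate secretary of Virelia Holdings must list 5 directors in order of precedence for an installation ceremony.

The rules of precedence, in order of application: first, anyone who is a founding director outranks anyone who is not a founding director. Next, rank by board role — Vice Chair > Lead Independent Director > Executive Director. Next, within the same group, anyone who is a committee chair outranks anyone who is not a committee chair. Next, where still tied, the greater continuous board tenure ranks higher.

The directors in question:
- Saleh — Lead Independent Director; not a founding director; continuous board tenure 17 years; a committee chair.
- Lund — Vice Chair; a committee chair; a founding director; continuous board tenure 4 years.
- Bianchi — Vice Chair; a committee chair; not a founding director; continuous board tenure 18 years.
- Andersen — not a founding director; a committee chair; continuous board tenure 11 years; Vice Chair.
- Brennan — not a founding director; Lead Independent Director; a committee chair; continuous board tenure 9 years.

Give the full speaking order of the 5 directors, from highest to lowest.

By the first rule: Lund (a founding director); then Bianchi, Andersen, Saleh and Brennan (each not a founding director).
Among Bianchi, Andersen, Saleh and Brennan, by board role: Bianchi and Andersen (Vice Chair) before Saleh and Brennan (Lead Independent Director).
Bianchi and Andersen are each a committee chair, so the next rule applies.
Among Bianchi and Andersen, by continuous board tenure (higher first): Bianchi (18 years) before Andersen (11 years).
Saleh and Brennan are each a committee chair, so the next rule applies.
Among Saleh and Brennan, by continuous board tenure (higher first): Saleh (17 years) before Brennan (9 years).
Full order: Lund, Bianchi, Andersen, Saleh, Brennan.

Lund, Bianchi, Andersen, Saleh, Brennan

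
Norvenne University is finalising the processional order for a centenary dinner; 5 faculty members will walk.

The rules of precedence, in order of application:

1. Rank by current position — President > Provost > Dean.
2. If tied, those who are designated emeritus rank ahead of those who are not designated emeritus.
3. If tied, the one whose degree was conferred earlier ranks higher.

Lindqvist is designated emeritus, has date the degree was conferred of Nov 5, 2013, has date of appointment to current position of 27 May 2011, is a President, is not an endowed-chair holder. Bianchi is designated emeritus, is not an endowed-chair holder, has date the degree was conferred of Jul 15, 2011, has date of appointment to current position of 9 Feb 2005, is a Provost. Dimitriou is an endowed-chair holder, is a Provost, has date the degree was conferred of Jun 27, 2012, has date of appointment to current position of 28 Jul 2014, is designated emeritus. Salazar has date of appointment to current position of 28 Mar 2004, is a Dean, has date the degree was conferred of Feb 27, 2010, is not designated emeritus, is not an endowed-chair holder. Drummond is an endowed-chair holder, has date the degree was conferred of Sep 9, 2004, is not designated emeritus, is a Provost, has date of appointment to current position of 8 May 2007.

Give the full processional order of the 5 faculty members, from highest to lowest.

Lindqvist, Bianchi, Dimitriou, Drummond, Salazar

By current position: Lindqvist (President); then Bianchi, Dimitriou and Drummond (Provost); then Salazar (Dean).
Among Bianchi, Dimitriou and Drummond, designated emeritus before not designated emeritus: Bianchi and Dimitriou (designated emeritus) before Drummond (not designated emeritus).
Among Bianchi and Dimitriou, by date the degree was conferred (earlier first): Bianchi (Jul 15, 2011) before Dimitriou (Jun 27, 2012).
Full order: Lindqvist, Bianchi, Dimitriou, Drummond, Salazar.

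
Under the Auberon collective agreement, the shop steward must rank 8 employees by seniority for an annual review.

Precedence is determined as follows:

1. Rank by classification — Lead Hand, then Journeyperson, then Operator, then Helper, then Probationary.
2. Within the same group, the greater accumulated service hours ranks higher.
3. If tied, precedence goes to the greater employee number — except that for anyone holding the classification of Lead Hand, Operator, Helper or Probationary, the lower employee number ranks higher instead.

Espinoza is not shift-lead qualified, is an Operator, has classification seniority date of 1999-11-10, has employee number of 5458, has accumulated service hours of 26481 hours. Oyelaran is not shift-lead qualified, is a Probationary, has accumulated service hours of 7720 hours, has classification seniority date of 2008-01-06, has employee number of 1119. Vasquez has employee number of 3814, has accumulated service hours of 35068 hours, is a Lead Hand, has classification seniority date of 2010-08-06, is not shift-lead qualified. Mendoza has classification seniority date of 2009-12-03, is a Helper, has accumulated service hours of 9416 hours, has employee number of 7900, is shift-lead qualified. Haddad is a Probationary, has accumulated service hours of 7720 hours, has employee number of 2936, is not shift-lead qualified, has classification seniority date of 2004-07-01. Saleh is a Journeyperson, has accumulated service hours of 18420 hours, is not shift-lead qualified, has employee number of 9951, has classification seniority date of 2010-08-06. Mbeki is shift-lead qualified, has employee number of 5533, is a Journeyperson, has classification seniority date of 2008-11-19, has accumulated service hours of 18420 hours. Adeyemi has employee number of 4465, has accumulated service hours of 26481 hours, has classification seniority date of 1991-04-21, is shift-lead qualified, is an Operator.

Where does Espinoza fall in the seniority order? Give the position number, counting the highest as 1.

5

By classification: Vasquez (Lead Hand); then Saleh and Mbeki (Journeyperson); then Adeyemi and Espinoza (Operator); then Mendoza (Helper); then Oyelaran and Haddad (Probationary).
Saleh and Mbeki both have accumulated service hours 18420 hours, so the next rule applies.
Among Saleh and Mbeki, by employee number (higher first): Saleh (9951) before Mbeki (5533).
Adeyemi and Espinoza both have accumulated service hours 26481 hours, so the next rule applies.
Among Adeyemi and Espinoza, by employee number (lower first) (reversed rule for this group): Adeyemi (4465) before Espinoza (5458).
Oyelaran and Haddad both have accumulated service hours 7720 hours, so the next rule applies.
Among Oyelaran and Haddad, by employee number (lower first) (reversed rule for this group): Oyelaran (1119) before Haddad (2936).
Order: Vasquez, Saleh, Mbeki, Adeyemi, Espinoza, Mendoza, Oyelaran, Haddad. So position 5.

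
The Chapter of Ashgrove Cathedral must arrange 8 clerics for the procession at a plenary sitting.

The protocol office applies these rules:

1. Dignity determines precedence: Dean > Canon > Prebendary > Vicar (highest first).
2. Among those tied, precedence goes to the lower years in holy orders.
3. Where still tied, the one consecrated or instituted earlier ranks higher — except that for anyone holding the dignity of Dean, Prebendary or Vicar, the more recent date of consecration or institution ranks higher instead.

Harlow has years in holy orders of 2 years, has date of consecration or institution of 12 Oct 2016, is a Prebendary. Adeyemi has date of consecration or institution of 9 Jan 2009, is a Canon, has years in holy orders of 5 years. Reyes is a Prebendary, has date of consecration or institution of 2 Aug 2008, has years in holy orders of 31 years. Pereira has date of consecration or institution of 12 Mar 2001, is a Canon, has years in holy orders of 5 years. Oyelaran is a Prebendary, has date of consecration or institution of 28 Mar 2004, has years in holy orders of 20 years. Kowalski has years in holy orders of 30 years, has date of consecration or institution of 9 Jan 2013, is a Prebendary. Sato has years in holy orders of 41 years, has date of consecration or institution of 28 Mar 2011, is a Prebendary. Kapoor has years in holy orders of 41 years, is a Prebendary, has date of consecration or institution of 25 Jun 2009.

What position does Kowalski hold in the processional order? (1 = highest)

By dignity: Pereira and Adeyemi (Canon); then Harlow, Oyelaran, Kowalski, Reyes, Sato and Kapoor (Prebendary).
Pereira and Adeyemi both have years in holy orders 5 years, so the next rule applies.
Among Pereira and Adeyemi, by date of consecration or institution (earlier first): Pereira (12 Mar 2001) before Adeyemi (9 Jan 2009).
Among Harlow, Oyelaran, Kowalski, Reyes, Sato and Kapoor, by years in holy orders (lower first): Harlow (2 years) before Oyelaran (20 years) before Kowalski (30 years) before Reyes (31 years) before Sato and Kapoor (41 years).
Among Sato and Kapoor, by date of consecration or institution (later first) (reversed rule for this group): Sato (28 Mar 2011) before Kapoor (25 Jun 2009).
Order: Pereira, Adeyemi, Harlow, Oyelaran, Kowalski, Reyes, Sato, Kapoor. So position 5.

5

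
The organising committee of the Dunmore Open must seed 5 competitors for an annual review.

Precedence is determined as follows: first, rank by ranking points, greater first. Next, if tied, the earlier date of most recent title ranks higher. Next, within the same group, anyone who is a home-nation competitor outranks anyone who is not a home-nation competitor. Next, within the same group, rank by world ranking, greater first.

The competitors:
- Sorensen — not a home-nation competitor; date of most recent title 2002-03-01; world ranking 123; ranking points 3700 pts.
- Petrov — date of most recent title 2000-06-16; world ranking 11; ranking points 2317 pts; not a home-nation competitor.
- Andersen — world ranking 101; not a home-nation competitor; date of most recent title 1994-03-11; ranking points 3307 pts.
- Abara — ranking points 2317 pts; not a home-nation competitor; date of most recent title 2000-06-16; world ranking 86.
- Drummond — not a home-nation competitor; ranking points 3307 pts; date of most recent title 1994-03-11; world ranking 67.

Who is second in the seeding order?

By ranking points (higher first): Sorensen (3700 pts); then Andersen and Drummond (both 3307 pts); then Abara and Petrov (both 2317 pts).
Andersen and Drummond both have date of most recent title 1994-03-11, so the next rule applies.
Andersen and Drummond are each not a home-nation competitor, so the next rule applies.
Among Andersen and Drummond, by world ranking (higher first): Andersen (101) before Drummond (67).
Abara and Petrov both have date of most recent title 2000-06-16, so the next rule applies.
Abara and Petrov are each not a home-nation competitor, so the next rule applies.
Among Abara and Petrov, by world ranking (higher first): Abara (86) before Petrov (11).
Order: Sorensen, Andersen, Drummond, Abara, Petrov.

Andersen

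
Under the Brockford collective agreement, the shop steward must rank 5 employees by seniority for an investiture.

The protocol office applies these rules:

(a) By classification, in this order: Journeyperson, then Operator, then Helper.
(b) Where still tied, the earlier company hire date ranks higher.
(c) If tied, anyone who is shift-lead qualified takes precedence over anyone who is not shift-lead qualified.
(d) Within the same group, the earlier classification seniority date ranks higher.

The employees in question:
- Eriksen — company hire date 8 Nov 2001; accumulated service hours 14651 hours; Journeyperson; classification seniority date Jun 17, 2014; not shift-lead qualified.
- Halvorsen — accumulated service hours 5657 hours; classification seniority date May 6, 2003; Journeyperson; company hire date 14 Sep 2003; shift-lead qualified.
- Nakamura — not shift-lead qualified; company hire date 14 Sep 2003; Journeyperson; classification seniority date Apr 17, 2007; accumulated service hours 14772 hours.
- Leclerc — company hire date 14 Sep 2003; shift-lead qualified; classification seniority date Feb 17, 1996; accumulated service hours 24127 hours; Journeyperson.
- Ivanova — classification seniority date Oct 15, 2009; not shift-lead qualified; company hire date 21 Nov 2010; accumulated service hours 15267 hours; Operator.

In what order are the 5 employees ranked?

By classification: Eriksen, Leclerc, Halvorsen and Nakamura (Journeyperson); then Ivanova (Operator).
Among Eriksen, Leclerc, Halvorsen and Nakamura, by company hire date (earlier first): Eriksen (8 Nov 2001) before Leclerc, Halvorsen and Nakamura (14 Sep 2003).
Among Leclerc, Halvorsen and Nakamura, shift-lead qualified before not shift-lead qualified: Leclerc and Halvorsen (shift-lead qualified) before Nakamura (not shift-lead qualified).
Among Leclerc and Halvorsen, by classification seniority date (earlier first): Leclerc (Feb 17, 1996) before Halvorsen (May 6, 2003).
Full order: Eriksen, Leclerc, Halvorsen, Nakamura, Ivanova.

Eriksen, Leclerc, Halvorsen, Nakamura, Ivanova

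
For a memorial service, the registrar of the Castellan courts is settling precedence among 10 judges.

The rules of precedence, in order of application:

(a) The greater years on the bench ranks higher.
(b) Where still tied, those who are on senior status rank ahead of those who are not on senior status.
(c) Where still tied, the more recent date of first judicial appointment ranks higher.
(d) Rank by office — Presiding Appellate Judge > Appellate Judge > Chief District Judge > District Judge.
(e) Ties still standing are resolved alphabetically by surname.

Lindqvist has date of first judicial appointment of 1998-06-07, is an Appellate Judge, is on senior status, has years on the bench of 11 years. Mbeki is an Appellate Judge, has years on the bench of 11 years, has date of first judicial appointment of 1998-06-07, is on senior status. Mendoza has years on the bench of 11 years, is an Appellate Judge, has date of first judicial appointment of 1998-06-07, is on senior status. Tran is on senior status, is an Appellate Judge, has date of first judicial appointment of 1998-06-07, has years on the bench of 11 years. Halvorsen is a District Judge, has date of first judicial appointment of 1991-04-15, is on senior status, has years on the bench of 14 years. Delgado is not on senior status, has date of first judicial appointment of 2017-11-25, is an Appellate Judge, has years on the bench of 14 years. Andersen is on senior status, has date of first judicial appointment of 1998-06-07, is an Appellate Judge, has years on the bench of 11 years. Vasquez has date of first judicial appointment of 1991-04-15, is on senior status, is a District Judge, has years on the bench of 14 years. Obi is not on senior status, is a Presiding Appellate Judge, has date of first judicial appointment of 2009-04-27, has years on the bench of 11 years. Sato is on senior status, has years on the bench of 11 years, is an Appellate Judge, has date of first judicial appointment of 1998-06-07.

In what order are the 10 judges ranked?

Halvorsen, Vasquez, Delgado, Andersen, Lindqvist, Mbeki, Mendoza, Sato, Tran, Obi

By years on the bench (higher first): Halvorsen, Vasquez and Delgado (each 14 years); then Andersen, Lindqvist, Mbeki, Mendoza, Sato, Tran and Obi (each 11 years).
Among Halvorsen, Vasquez and Delgado, on senior status before not on senior status: Halvorsen and Vasquez (on senior status) before Delgado (not on senior status).
Halvorsen and Vasquez both have date of first judicial appointment 1991-04-15, so the next rule applies.
Halvorsen and Vasquez are each District Judge, so the next rule applies.
Among Halvorsen and Vasquez, alphabetically by surname: Halvorsen before Vasquez.
Among Andersen, Lindqvist, Mbeki, Mendoza, Sato, Tran and Obi, on senior status before not on senior status: Andersen, Lindqvist, Mbeki, Mendoza, Sato and Tran (on senior status) before Obi (not on senior status).
Andersen, Lindqvist, Mbeki, Mendoza, Sato and Tran all have date of first judicial appointment 1998-06-07, so the next rule applies.
Andersen, Lindqvist, Mbeki, Mendoza, Sato and Tran are each Appellate Judge, so the next rule applies.
Among Andersen, Lindqvist, Mbeki, Mendoza, Sato and Tran, alphabetically by surname: Andersen before Lindqvist before Mbeki before Mendoza before Sato before Tran.
Full order: Halvorsen, Vasquez, Delgado, Andersen, Lindqvist, Mbeki, Mendoza, Sato, Tran, Obi.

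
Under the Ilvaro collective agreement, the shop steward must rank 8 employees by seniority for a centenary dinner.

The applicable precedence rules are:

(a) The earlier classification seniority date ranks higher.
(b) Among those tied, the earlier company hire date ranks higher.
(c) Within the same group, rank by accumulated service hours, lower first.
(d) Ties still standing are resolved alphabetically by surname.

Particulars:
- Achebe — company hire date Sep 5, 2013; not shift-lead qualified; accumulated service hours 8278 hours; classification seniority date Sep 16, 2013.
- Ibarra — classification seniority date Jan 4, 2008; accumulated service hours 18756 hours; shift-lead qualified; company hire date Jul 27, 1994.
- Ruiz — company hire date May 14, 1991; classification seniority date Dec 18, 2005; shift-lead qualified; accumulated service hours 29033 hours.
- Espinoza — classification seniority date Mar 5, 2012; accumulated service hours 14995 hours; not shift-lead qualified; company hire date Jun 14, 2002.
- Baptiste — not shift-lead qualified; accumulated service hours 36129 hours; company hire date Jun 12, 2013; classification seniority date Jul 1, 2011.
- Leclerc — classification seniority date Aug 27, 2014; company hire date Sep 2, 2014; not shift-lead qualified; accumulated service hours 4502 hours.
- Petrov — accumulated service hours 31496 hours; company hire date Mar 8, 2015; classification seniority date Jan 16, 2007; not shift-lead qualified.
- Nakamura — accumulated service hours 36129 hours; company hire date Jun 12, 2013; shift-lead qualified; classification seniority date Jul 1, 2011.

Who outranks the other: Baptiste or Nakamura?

Baptiste

By classification seniority date (earlier first): Ruiz (Dec 18, 2005); then Petrov (Jan 16, 2007); then Ibarra (Jan 4, 2008); then Baptiste and Nakamura (both Jul 1, 2011); then Espinoza (Mar 5, 2012); then Achebe (Sep 16, 2013); then Leclerc (Aug 27, 2014).
Baptiste and Nakamura both have company hire date Jun 12, 2013, so the next rule applies.
Baptiste and Nakamura both have accumulated service hours 36129 hours, so the next rule applies.
Among Baptiste and Nakamura, alphabetically by surname: Baptiste before Nakamura.
So Baptiste takes precedence.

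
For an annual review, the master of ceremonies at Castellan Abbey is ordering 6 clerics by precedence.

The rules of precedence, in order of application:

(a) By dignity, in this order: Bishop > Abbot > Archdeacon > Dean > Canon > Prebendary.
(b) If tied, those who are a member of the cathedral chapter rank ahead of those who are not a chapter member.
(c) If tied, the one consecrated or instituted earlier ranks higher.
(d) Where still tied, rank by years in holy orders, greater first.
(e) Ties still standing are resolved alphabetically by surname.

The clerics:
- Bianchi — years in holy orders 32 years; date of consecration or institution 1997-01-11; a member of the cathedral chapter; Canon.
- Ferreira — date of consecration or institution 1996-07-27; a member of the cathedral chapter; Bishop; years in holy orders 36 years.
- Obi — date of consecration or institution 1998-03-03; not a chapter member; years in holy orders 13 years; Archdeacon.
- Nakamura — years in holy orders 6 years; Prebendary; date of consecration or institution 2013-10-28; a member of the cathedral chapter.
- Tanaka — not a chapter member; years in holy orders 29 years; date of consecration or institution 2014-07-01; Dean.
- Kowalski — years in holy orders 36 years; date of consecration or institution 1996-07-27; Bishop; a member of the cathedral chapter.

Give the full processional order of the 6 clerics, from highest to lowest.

Ferreira, Kowalski, Obi, Tanaka, Bianchi, Nakamura

By dignity: Ferreira and Kowalski (Bishop); then Obi (Archdeacon); then Tanaka (Dean); then Bianchi (Canon); then Nakamura (Prebendary).
Ferreira and Kowalski are each a member of the cathedral chapter, so the next rule applies.
Ferreira and Kowalski both have date of consecration or institution 1996-07-27, so the next rule applies.
Ferreira and Kowalski both have years in holy orders 36 years, so the next rule applies.
Among Ferreira and Kowalski, alphabetically by surname: Ferreira before Kowalski.
Full order: Ferreira, Kowalski, Obi, Tanaka, Bianchi, Nakamura.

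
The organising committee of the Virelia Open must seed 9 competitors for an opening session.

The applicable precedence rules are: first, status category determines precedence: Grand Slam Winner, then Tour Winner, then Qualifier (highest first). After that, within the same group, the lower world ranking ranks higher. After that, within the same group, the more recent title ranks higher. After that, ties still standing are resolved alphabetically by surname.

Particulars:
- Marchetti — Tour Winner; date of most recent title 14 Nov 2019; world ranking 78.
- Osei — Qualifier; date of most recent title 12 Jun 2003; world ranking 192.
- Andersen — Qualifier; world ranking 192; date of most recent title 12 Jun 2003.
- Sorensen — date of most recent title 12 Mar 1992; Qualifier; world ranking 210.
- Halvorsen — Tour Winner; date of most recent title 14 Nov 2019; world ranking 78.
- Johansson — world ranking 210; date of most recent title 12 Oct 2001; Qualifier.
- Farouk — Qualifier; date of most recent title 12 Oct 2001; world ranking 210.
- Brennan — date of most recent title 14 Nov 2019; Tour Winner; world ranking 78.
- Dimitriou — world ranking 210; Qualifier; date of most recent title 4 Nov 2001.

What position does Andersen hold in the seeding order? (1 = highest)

By status category: Brennan, Halvorsen and Marchetti (Tour Winner); then Andersen, Osei, Dimitriou, Farouk, Johansson and Sorensen (Qualifier).
Brennan, Halvorsen and Marchetti all have world ranking 78, so the next rule applies.
Brennan, Halvorsen and Marchetti all have date of most recent title 14 Nov 2019, so the next rule applies.
Among Brennan, Halvorsen and Marchetti, alphabetically by surname: Brennan before Halvorsen before Marchetti.
Among Andersen, Osei, Dimitriou, Farouk, Johansson and Sorensen, by world ranking (lower first): Andersen and Osei (192) before Dimitriou, Farouk, Johansson and Sorensen (210).
Andersen and Osei both have date of most recent title 12 Jun 2003, so the next rule applies.
Among Andersen and Osei, alphabetically by surname: Andersen before Osei.
Among Dimitriou, Farouk, Johansson and Sorensen, by date of most recent title (later first): Dimitriou (4 Nov 2001) before Farouk and Johansson (12 Oct 2001) before Sorensen (12 Mar 1992).
Among Farouk and Johansson, alphabetically by surname: Farouk before Johansson.
Order: Brennan, Halvorsen, Marchetti, Andersen, Osei, Dimitriou, Farouk, Johansson, Sorensen. So position 4.

4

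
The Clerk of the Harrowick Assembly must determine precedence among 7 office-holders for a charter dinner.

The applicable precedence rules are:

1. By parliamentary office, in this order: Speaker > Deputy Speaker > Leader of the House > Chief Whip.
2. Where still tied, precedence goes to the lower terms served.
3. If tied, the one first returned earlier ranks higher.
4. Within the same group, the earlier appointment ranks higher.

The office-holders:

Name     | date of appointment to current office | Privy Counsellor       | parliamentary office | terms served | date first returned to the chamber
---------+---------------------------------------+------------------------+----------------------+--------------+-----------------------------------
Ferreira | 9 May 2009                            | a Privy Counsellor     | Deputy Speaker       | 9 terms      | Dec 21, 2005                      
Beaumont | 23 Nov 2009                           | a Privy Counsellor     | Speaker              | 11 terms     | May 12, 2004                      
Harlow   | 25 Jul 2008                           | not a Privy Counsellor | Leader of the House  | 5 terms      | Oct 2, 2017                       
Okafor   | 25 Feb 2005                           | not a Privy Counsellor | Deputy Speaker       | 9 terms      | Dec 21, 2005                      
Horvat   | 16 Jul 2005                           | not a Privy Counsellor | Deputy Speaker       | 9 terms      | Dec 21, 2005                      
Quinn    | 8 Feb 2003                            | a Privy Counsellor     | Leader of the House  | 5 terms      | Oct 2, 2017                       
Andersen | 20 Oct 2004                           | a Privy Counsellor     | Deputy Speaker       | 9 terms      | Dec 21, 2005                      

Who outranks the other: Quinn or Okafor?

By parliamentary office: Beaumont (Speaker); then Andersen, Okafor, Horvat and Ferreira (Deputy Speaker); then Quinn and Harlow (Leader of the House).
Andersen, Okafor, Horvat and Ferreira all have terms served 9 terms, so the next rule applies.
Andersen, Okafor, Horvat and Ferreira all have date first returned to the chamber Dec 21, 2005, so the next rule applies.
Among Andersen, Okafor, Horvat and Ferreira, by date of appointment to current office (earlier first): Andersen (20 Oct 2004) before Okafor (25 Feb 2005) before Horvat (16 Jul 2005) before Ferreira (9 May 2009).
Quinn and Harlow both have terms served 5 terms, so the next rule applies.
Quinn and Harlow both have date first returned to the chamber Oct 2, 2017, so the next rule applies.
Among Quinn and Harlow, by date of appointment to current office (earlier first): Quinn (8 Feb 2003) before Harlow (25 Jul 2008).
So Okafor takes precedence.

Okafor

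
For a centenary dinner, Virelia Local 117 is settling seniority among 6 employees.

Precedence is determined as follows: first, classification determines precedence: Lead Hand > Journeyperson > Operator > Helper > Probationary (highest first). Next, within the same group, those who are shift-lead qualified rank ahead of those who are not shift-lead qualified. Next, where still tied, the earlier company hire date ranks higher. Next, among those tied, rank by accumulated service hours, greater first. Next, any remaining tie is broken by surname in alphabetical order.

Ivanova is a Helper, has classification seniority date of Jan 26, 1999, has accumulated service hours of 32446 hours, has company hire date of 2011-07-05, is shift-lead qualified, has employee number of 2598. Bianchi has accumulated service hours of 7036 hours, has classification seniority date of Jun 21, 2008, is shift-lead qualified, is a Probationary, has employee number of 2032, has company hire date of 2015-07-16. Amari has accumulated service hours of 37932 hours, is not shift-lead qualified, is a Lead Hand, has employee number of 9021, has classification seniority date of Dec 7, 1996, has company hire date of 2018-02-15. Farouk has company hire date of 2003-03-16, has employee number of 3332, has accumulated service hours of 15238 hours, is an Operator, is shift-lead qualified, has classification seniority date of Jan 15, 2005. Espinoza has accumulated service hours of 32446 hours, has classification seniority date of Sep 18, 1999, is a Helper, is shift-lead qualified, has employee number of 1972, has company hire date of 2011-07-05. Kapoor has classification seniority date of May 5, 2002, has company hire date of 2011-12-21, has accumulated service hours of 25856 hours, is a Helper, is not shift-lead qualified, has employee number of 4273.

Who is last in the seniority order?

Bianchi

By classification: Amari (Lead Hand); then Farouk (Operator); then Espinoza, Ivanova and Kapoor (Helper); then Bianchi (Probationary).
Among Espinoza, Ivanova and Kapoor, shift-lead qualified before not shift-lead qualified: Espinoza and Ivanova (shift-lead qualified) before Kapoor (not shift-lead qualified).
Espinoza and Ivanova both have company hire date 2011-07-05, so the next rule applies.
Espinoza and Ivanova both have accumulated service hours 32446 hours, so the next rule applies.
Among Espinoza and Ivanova, alphabetically by surname: Espinoza before Ivanova.
Order: Amari, Farouk, Espinoza, Ivanova, Kapoor, Bianchi.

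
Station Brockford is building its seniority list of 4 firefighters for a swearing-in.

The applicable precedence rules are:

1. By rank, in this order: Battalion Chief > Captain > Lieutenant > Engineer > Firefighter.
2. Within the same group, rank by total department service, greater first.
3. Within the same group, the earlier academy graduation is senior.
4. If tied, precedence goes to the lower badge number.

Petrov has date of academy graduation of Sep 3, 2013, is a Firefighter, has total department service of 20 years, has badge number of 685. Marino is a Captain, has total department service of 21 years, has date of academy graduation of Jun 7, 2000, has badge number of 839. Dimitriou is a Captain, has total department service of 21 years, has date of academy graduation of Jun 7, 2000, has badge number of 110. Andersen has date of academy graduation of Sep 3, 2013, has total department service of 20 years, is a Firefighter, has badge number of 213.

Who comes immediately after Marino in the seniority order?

Andersen

By rank: Dimitriou and Marino (Captain); then Andersen and Petrov (Firefighter).
Dimitriou and Marino both have total department service 21 years, so the next rule applies.
Dimitriou and Marino both have date of academy graduation Jun 7, 2000, so the next rule applies.
Among Dimitriou and Marino, by badge number (lower first): Dimitriou (110) before Marino (839).
Andersen and Petrov both have total department service 20 years, so the next rule applies.
Andersen and Petrov both have date of academy graduation Sep 3, 2013, so the next rule applies.
Among Andersen and Petrov, by badge number (lower first): Andersen (213) before Petrov (685).
Order: Dimitriou, Marino, Andersen, Petrov.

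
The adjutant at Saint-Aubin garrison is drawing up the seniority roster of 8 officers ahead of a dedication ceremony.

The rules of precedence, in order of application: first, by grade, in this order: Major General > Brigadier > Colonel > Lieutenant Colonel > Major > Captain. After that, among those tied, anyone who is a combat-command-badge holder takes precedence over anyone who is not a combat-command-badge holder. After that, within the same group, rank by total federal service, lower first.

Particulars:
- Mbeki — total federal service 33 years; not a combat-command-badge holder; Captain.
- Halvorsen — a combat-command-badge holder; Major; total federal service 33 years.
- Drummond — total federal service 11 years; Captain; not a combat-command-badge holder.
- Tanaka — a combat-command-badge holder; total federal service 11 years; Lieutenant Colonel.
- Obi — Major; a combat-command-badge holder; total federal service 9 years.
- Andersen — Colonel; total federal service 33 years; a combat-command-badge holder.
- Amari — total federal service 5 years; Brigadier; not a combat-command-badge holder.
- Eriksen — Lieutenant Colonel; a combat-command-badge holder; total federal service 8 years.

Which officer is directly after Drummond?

Mbeki

By grade: Amari (Brigadier); then Andersen (Colonel); then Eriksen and Tanaka (Lieutenant Colonel); then Obi and Halvorsen (Major); then Drummond and Mbeki (Captain).
Eriksen and Tanaka are each a combat-command-badge holder, so the next rule applies.
Among Eriksen and Tanaka, by total federal service (lower first): Eriksen (8 years) before Tanaka (11 years).
Obi and Halvorsen are each a combat-command-badge holder, so the next rule applies.
Among Obi and Halvorsen, by total federal service (lower first): Obi (9 years) before Halvorsen (33 years).
Drummond and Mbeki are each not a combat-command-badge holder, so the next rule applies.
Among Drummond and Mbeki, by total federal service (lower first): Drummond (11 years) before Mbeki (33 years).
Order: Amari, Andersen, Eriksen, Tanaka, Obi, Halvorsen, Drummond, Mbeki.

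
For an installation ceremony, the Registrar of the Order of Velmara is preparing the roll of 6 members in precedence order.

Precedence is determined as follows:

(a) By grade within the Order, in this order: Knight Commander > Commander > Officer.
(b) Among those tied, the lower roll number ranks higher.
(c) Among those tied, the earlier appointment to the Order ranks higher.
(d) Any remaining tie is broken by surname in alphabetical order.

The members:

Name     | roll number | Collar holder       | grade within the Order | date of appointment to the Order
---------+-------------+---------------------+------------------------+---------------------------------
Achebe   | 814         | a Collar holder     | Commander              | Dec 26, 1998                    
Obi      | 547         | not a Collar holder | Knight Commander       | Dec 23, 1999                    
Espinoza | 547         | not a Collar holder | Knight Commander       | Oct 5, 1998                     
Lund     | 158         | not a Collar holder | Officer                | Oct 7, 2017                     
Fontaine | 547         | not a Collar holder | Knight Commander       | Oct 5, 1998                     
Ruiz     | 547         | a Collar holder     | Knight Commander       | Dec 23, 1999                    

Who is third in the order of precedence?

Obi

By grade within the Order: Espinoza, Fontaine, Obi and Ruiz (Knight Commander); then Achebe (Commander); then Lund (Officer).
Espinoza, Fontaine, Obi and Ruiz all have roll number 547, so the next rule applies.
Among Espinoza, Fontaine, Obi and Ruiz, by date of appointment to the Order (earlier first): Espinoza and Fontaine (Oct 5, 1998) before Obi and Ruiz (Dec 23, 1999).
Among Espinoza and Fontaine, alphabetically by surname: Espinoza before Fontaine.
Among Obi and Ruiz, alphabetically by surname: Obi before Ruiz.
Order: Espinoza, Fontaine, Obi, Ruiz, Achebe, Lund.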